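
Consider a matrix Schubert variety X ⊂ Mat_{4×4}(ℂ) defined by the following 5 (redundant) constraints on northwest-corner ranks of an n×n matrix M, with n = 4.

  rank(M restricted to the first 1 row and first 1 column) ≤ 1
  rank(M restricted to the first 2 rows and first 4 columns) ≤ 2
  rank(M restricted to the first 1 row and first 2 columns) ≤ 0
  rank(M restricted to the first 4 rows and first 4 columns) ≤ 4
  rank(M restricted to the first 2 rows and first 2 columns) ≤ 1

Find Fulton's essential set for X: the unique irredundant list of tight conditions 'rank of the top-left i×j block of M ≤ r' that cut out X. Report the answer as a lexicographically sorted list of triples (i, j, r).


Reconstructing r_w from the 5 given conditions:

  row 1: 0 0 1 1
  row 2: 1 1 2 2
  row 3: 1 2 3 3
  row 4: 1 2 3 4

reading off 1-entries of Δ²R: w = (3, 1, 2, 4).

1 SE-corner of the 2-cell Rothe diagram gives Ess(w):

[(1, 2, 0)]


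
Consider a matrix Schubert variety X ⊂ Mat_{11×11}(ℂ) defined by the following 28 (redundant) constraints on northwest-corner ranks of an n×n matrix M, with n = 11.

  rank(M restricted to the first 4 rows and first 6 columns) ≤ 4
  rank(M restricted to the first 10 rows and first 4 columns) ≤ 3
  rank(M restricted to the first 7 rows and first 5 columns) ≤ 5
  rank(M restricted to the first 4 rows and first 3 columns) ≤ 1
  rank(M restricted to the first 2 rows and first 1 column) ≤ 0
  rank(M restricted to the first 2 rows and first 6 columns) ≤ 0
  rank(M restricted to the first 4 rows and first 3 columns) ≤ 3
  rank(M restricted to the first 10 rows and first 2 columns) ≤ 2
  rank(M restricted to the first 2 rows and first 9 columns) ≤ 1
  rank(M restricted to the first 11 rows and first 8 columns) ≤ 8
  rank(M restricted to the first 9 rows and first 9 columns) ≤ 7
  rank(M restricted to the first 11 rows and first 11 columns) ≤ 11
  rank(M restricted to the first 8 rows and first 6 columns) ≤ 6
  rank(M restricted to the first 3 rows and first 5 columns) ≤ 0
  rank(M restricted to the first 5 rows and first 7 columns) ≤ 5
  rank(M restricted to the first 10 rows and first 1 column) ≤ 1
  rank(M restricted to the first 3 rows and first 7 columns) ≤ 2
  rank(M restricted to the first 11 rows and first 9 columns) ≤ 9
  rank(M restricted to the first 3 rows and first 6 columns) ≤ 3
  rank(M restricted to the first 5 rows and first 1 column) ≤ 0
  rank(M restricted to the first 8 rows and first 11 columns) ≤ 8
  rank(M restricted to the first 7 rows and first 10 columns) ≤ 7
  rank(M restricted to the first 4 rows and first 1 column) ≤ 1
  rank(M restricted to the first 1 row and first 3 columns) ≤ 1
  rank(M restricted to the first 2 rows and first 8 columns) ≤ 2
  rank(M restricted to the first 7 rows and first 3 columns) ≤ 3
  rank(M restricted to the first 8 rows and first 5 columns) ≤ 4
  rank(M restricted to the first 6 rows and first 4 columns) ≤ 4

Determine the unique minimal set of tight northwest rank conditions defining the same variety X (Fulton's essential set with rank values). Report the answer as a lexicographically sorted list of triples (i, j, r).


Rank table r_w(11×11) implied by the 28 constraints:

  i=1: 0, 0, 0, 0, 0, 0, 1, 1, 1, 1, 1
  i=2: 0, 0, 0, 0, 0, 0, 1, 1, 1, 2, 2
  i=3: 0, 0, 0, 0, 0, 1, 2, 2, 2, 3, 3
  i=4: 0, 1, 1, 1, 1, 2, 3, 3, 3, 4, 4
  i=5: 0, 1, 2, 2, 2, 3, 4, 4, 4, 5, 5
  i=6: 1, 2, 3, 3, 3, 4, 5, 5, 5, 6, 6
  i=7: 1, 2, 3, 3, 4, 5, 6, 6, 6, 7, 7
  i=8: 1, 2, 3, 3, 4, 5, 6, 7, 7, 8, 8
  i=9: 1, 2, 3, 3, 4, 5, 6, 7, 7, 8, 9
  i=10: 1, 2, 3, 3, 4, 5, 6, 7, 8, 9, 10
  i=11: 1, 2, 3, 4, 5, 6, 7, 8, 9, 10, 11

hence w(1..11) = (7, 10, 6, 2, 3, 1, 5, 8, 11, 9, 4).

6 SE-corners of the 26-cell Rothe diagram give Ess(w):

[(2, 6, 0), (2, 9, 1), (3, 5, 0), (5, 1, 0), (9, 9, 7), (10, 4, 3)]


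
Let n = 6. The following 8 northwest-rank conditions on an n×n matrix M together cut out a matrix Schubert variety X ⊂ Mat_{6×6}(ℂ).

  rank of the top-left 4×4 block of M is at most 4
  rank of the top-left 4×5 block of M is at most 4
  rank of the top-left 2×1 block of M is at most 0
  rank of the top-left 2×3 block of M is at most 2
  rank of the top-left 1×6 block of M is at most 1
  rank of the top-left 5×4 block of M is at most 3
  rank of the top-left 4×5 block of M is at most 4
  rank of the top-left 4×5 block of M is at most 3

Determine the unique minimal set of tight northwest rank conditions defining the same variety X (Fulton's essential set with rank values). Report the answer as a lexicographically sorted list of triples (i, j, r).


Rank table r_w(6×6) implied by the 8 constraints:

  0  1  1  1  1  1
  0  1  2  2  2  2
  1  2  3  3  3  3
  1  2  3  3  3  4
  1  2  3  3  4  5
  1  2  3  4  5  6

giving w = (2, 3, 1, 6, 5, 4) via Δ²R.

D(w) has 5 cells with 3 SE-corners; essential set:

[(2, 1, 0), (4, 5, 3), (5, 4, 3)]


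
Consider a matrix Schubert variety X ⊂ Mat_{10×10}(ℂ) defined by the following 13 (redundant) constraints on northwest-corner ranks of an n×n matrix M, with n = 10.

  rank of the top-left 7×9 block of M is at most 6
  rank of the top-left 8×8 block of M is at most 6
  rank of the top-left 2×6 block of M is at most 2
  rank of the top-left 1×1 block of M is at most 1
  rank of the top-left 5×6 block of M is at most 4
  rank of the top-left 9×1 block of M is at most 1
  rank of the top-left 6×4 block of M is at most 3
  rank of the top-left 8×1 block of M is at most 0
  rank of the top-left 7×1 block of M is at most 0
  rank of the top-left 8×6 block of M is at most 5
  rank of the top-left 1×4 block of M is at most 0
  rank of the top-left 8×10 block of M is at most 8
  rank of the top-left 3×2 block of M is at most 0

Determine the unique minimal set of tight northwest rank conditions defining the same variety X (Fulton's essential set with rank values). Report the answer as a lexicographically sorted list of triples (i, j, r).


Computing R[i][j] = min implied NW-rank bound (n=10, 13 conditions):

  row 1: 0, 0, 0, 0, 1, 1, 1, 1, 1, 1
  row 2: 0, 0, 1, 1, 2, 2, 2, 2, 2, 2
  row 3: 0, 0, 1, 2, 3, 3, 3, 3, 3, 3
  row 4: 0, 1, 2, 3, 4, 4, 4, 4, 4, 4
  row 5: 0, 1, 2, 3, 4, 4, 5, 5, 5, 5
  row 6: 0, 1, 2, 3, 4, 5, 6, 6, 6, 6
  row 7: 0, 1, 2, 3, 4, 5, 6, 6, 6, 7
  row 8: 0, 1, 2, 3, 4, 5, 6, 6, 7, 8
  row 9: 1, 2, 3, 4, 5, 6, 7, 7, 8, 9
  row 10: 1, 2, 3, 4, 5, 6, 7, 8, 9, 10

so w = (5, 3, 4, 2, 7, 6, 10, 9, 1, 8).

6 SE-corners of the 17-cell Rothe diagram give Ess(w):

[(1, 4, 0), (3, 2, 0), (5, 6, 4), (7, 9, 6), (8, 1, 0), (8, 8, 6)]


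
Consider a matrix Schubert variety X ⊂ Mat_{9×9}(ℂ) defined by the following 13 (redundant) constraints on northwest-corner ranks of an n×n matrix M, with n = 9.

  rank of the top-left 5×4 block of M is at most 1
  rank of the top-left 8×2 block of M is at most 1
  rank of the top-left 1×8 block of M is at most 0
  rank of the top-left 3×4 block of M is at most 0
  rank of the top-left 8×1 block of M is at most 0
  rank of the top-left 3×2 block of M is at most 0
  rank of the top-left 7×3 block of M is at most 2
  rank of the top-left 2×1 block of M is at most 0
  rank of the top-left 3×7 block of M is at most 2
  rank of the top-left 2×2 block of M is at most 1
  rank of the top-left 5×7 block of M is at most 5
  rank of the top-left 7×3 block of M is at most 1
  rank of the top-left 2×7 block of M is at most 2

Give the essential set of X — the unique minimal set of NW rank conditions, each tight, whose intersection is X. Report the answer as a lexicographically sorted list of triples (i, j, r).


Computing R[i][j] = min implied NW-rank bound (n=9, 13 conditions):

  R[1]: 0, 0, 0, 0, 0, 0, 0, 0, 1
  R[2]: 0, 0, 0, 0, 1, 1, 1, 1, 2
  R[3]: 0, 0, 0, 0, 1, 2, 2, 2, 3
  R[4]: 0, 1, 1, 1, 2, 3, 3, 3, 4
  R[5]: 0, 1, 1, 1, 2, 3, 4, 4, 5
  R[6]: 0, 1, 1, 2, 3, 4, 5, 5, 6
  R[7]: 0, 1, 1, 2, 3, 4, 5, 6, 7
  R[8]: 0, 1, 2, 3, 4, 5, 6, 7, 8
  R[9]: 1, 2, 3, 4, 5, 6, 7, 8, 9

hence w(1..9) = (9, 5, 6, 2, 7, 4, 8, 3, 1).

|D(w)|=25, |Ess(w)|=5:

[(1, 8, 0), (3, 4, 0), (5, 4, 1), (7, 3, 1), (8, 1, 0)]


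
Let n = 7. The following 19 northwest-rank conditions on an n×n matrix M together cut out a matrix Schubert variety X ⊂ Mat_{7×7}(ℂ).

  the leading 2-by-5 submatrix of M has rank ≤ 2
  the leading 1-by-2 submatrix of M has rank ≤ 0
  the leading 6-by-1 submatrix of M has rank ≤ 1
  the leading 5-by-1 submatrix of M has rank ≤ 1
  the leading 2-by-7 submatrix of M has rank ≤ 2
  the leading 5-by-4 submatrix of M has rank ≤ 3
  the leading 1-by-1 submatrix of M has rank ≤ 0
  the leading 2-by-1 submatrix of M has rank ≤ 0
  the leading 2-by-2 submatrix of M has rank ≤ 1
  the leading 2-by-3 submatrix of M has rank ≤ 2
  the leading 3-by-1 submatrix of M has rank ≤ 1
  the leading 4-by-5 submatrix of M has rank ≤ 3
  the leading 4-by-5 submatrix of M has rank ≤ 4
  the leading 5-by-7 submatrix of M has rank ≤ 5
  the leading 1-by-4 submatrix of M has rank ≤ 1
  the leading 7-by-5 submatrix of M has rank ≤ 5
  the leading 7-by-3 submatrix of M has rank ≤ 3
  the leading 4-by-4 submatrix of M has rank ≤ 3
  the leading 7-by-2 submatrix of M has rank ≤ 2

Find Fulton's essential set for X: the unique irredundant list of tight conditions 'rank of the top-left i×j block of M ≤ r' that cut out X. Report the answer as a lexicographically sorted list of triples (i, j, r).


Reconstructing r_w from the 19 given conditions:

  0  0  1  1  1  1  1
  0  1  2  2  2  2  2
  1  2  3  3  3  3  3
  1  2  3  3  3  4  4
  1  2  3  3  4  5  5
  1  2  3  4  5  6  6
  1  2  3  4  5  6  7

reading off 1-entries of Δ²R: w = (3, 2, 1, 6, 5, 4, 7).

ℓ(w)=6; the 4 essential cells (i,j,r):

[(1, 2, 0), (2, 1, 0), (4, 5, 3), (5, 4, 3)]


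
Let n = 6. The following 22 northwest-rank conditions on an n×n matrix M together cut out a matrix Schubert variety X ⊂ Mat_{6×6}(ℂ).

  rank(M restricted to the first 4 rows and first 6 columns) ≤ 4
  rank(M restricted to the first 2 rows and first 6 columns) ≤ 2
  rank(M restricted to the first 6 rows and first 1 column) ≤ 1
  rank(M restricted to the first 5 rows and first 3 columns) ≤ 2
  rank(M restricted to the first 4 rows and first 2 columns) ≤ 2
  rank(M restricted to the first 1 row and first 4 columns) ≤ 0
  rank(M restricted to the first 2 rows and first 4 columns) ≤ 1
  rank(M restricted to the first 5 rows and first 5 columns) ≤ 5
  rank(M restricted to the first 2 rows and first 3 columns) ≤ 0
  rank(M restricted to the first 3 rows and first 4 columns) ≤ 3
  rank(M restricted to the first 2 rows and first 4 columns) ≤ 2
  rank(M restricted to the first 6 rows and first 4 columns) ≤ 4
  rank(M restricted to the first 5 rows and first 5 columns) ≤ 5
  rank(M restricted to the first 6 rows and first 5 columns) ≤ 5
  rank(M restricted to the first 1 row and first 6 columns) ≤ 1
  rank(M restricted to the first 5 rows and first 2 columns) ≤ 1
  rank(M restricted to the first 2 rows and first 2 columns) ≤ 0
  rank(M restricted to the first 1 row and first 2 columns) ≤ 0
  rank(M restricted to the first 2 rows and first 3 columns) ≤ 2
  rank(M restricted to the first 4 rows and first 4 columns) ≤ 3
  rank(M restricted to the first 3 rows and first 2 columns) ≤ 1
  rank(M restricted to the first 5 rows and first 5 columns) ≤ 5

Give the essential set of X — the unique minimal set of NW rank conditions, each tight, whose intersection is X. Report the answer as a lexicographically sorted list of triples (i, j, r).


Recovering R(i,j) via the rank-extension bound from the 22 conditions:

  i=1: 0  0  0  0  1  1
  i=2: 0  0  0  1  2  2
  i=3: 1  1  1  2  3  3
  i=4: 1  1  2  3  4  4
  i=5: 1  1  2  3  4  5
  i=6: 1  2  3  4  5  6

reading off 1-entries of Δ²R: w = (5, 4, 1, 3, 6, 2).

D(w) has 9 cells with 3 SE-corners; essential set:

[(1, 4, 0), (2, 3, 0), (5, 2, 1)]


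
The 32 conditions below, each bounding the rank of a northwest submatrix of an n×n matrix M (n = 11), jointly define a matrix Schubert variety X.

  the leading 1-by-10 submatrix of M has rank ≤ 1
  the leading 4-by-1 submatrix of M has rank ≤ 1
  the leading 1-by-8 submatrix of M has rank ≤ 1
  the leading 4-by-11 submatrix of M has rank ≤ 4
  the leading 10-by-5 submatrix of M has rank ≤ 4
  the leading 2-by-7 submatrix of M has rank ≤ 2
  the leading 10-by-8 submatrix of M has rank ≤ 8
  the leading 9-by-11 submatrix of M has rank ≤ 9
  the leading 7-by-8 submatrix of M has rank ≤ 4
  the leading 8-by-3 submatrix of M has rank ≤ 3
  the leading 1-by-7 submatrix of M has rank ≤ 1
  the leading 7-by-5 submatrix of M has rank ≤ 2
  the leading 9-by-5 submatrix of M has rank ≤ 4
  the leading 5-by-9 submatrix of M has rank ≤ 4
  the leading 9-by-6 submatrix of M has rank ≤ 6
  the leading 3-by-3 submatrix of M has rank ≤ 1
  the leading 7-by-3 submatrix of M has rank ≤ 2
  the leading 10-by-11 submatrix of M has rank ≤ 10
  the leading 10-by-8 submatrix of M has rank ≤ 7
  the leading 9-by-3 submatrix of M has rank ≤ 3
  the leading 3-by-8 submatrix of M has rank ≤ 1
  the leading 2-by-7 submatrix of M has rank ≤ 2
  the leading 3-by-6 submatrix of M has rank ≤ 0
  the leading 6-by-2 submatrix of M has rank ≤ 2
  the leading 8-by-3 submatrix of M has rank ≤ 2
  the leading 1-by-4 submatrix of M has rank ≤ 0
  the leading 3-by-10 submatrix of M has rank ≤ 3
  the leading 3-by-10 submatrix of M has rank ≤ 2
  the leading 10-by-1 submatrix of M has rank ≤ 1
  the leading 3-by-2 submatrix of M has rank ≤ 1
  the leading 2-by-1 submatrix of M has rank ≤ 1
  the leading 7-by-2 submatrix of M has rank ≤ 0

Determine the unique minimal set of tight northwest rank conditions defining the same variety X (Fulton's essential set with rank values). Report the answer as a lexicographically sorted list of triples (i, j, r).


Reconstructing r_w from the 32 given conditions:

  i=1: 0, 0, 0, 0, 0, 0, 1, 1, 1, 1, 1
  i=2: 0, 0, 0, 0, 0, 0, 1, 1, 2, 2, 2
  i=3: 0, 0, 0, 0, 0, 0, 1, 1, 2, 2, 3
  i=4: 0, 0, 1, 1, 1, 1, 2, 2, 3, 3, 4
  i=5: 0, 0, 1, 2, 2, 2, 3, 3, 4, 4, 5
  i=6: 0, 0, 1, 2, 2, 3, 4, 4, 5, 5, 6
  i=7: 0, 0, 1, 2, 2, 3, 4, 4, 5, 6, 7
  i=8: 1, 1, 2, 3, 3, 4, 5, 5, 6, 7, 8
  i=9: 1, 2, 3, 4, 4, 5, 6, 6, 7, 8, 9
  i=10: 1, 2, 3, 4, 4, 5, 6, 7, 8, 9, 10
  i=11: 1, 2, 3, 4, 5, 6, 7, 8, 9, 10, 11

the unique w with this rank table is (7, 9, 11, 3, 4, 6, 10, 1, 2, 8, 5).

ℓ(w)=33; the 7 essential cells (i,j,r):

[(3, 6, 0), (3, 8, 1), (3, 10, 2), (7, 2, 0), (7, 5, 2), (7, 8, 4), (10, 5, 4)]


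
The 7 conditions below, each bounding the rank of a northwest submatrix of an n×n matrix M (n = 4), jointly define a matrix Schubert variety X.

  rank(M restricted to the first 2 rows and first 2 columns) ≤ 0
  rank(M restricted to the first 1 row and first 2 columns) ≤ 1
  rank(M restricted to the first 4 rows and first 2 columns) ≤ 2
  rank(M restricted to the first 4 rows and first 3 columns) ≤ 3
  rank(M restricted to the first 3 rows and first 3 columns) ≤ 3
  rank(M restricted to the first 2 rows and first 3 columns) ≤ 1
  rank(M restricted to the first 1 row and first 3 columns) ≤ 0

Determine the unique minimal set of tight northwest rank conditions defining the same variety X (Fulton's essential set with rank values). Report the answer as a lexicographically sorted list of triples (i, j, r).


Reconstructing r_w from the 7 given conditions:

  row 1: 0, 0, 0, 1
  row 2: 0, 0, 1, 2
  row 3: 1, 1, 2, 3
  row 4: 1, 2, 3, 4

the unique w with this rank table is (4, 3, 1, 2).

|D(w)|=5, |Ess(w)|=2:

[(1, 3, 0), (2, 2, 0)]


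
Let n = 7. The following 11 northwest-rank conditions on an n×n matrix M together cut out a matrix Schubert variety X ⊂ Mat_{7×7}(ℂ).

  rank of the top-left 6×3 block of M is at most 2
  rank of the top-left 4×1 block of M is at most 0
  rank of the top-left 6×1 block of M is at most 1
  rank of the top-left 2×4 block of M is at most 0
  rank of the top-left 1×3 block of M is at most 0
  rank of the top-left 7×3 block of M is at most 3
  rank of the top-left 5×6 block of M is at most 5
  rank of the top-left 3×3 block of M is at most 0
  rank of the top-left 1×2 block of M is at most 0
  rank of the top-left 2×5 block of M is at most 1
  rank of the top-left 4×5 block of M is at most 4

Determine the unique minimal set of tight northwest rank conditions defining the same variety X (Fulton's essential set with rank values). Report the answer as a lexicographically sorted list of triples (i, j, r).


Rank table r_w(7×7) implied by the 11 constraints:

  row 1: 0 | 0 | 0 | 0 | 1 | 1 | 1
  row 2: 0 | 0 | 0 | 0 | 1 | 2 | 2
  row 3: 0 | 0 | 0 | 1 | 2 | 3 | 3
  row 4: 0 | 1 | 1 | 2 | 3 | 4 | 4
  row 5: 1 | 2 | 2 | 3 | 4 | 5 | 5
  row 6: 1 | 2 | 2 | 3 | 4 | 5 | 6
  row 7: 1 | 2 | 3 | 4 | 5 | 6 | 7

the unique w with this rank table is (5, 6, 4, 2, 1, 7, 3).

|D(w)|=13, |Ess(w)|=4:

[(2, 4, 0), (3, 3, 0), (4, 1, 0), (6, 3, 2)]


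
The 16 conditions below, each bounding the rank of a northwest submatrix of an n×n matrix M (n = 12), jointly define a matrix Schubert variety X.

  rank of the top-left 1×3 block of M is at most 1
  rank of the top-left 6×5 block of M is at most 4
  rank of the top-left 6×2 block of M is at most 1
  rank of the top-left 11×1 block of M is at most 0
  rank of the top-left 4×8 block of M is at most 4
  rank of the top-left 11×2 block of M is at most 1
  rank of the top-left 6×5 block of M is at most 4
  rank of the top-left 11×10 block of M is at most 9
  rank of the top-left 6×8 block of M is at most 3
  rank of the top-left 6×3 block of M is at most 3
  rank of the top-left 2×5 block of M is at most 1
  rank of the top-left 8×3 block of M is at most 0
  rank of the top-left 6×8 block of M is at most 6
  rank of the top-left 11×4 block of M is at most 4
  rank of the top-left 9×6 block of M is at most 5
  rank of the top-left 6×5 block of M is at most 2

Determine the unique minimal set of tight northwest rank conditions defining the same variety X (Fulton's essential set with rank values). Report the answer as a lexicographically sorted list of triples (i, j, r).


Reconstructing r_w from the 16 given conditions:

  i=1: 0  0  0  1  1  1  1  1  1  1  1  1
  i=2: 0  0  0  1  1  2  2  2  2  2  2  2
  i=3: 0  0  0  1  2  3  3  3  3  3  3  3
  i=4: 0  0  0  1  2  3  3  3  4  4  4  4
  i=5: 0  0  0  1  2  3  3  3  4  5  5  5
  i=6: 0  0  0  1  2  3  3  3  4  5  6  6
  i=7: 0  0  0  1  2  3  4  4  5  6  7  7
  i=8: 0  0  0  1  2  3  4  5  6  7  8  8
  i=9: 0  1  1  2  3  4  5  6  7  8  9  9
  i=10: 0  1  2  3  4  5  6  7  8  9  10  10
  i=11: 0  1  2  3  4  5  6  7  8  9  10  11
  i=12: 1  2  3  4  5  6  7  8  9  10  11  12

second differences of R give the permutation w = (4, 6, 5, 9, 10, 11, 7, 8, 2, 3, 12, 1).

D(w) has 34 cells with 4 SE-corners; essential set:

[(2, 5, 1), (6, 8, 3), (8, 3, 0), (11, 1, 0)]


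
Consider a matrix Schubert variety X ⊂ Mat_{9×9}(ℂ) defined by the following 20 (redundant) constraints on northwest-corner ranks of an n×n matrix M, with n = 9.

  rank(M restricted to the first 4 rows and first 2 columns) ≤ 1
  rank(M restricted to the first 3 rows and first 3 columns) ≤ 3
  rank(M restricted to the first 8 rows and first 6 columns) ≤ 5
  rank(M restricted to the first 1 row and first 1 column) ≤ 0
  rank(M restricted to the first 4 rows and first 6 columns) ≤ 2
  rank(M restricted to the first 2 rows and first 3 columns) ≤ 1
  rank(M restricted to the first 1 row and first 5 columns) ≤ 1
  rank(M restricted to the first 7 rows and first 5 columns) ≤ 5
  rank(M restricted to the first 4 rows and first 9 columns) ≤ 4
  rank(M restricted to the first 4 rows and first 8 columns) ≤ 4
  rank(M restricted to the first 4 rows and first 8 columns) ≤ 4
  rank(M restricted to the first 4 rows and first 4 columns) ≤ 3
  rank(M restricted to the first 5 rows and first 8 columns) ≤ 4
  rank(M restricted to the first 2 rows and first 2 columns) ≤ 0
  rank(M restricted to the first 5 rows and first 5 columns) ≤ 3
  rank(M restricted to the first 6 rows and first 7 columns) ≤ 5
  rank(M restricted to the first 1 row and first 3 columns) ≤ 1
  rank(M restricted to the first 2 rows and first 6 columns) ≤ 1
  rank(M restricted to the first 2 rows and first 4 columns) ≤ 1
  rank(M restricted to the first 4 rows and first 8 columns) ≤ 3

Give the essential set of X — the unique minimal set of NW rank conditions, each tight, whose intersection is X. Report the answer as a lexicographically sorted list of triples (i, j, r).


Computing R[i][j] = min implied NW-rank bound (n=9, 20 conditions):

  R[1]: 0 | 0 | 1 | 1 | 1 | 1 | 1 | 1 | 1
  R[2]: 0 | 0 | 1 | 1 | 1 | 1 | 2 | 2 | 2
  R[3]: 1 | 1 | 2 | 2 | 2 | 2 | 3 | 3 | 3
  R[4]: 1 | 1 | 2 | 2 | 2 | 2 | 3 | 3 | 4
  R[5]: 1 | 2 | 3 | 3 | 3 | 3 | 4 | 4 | 5
  R[6]: 1 | 2 | 3 | 4 | 4 | 4 | 5 | 5 | 6
  R[7]: 1 | 2 | 3 | 4 | 5 | 5 | 6 | 6 | 7
  R[8]: 1 | 2 | 3 | 4 | 5 | 5 | 6 | 7 | 8
  R[9]: 1 | 2 | 3 | 4 | 5 | 6 | 7 | 8 | 9

hence w(1..9) = (3, 7, 1, 9, 2, 4, 5, 8, 6).

Fulton essential set (6 of the 13 Rothe cells):

[(2, 2, 0), (2, 6, 1), (4, 2, 1), (4, 6, 2), (4, 8, 3), (8, 6, 5)]


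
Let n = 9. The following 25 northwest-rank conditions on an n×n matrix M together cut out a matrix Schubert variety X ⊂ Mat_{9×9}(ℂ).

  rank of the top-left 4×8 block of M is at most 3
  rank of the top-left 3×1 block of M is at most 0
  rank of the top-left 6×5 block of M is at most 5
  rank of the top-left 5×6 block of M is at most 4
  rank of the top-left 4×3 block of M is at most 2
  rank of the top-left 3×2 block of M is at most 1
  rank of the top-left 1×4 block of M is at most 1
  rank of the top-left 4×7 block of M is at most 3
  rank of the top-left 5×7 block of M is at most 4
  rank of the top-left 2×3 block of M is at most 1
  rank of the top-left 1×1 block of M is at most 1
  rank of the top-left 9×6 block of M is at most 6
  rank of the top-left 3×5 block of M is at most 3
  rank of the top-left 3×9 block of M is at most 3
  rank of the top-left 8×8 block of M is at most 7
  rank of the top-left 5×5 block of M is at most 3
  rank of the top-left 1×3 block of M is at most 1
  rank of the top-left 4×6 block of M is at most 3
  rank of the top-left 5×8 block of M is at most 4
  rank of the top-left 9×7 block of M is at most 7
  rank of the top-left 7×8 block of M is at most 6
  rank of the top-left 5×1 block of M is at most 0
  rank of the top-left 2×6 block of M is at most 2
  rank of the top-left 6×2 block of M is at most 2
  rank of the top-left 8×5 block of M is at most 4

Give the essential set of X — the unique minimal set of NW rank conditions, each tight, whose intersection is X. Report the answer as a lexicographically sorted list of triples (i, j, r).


The tightest implied rank at each (i,j), from the 25 conditions:

  i=1: 0  1  1  1  1  1  1  1  1
  i=2: 0  1  1  2  2  2  2  2  2
  i=3: 0  1  2  3  3  3  3  3  3
  i=4: 0  1  2  3  3  3  3  3  4
  i=5: 0  1  2  3  3  4  4  4  5
  i=6: 1  2  3  4  4  5  5  5  6
  i=7: 1  2  3  4  4  5  6  6  7
  i=8: 1  2  3  4  4  5  6  7  8
  i=9: 1  2  3  4  5  6  7  8  9

so w = (2, 4, 3, 9, 6, 1, 7, 8, 5).

5 SE-corners of the 13-cell Rothe diagram give Ess(w):

[(2, 3, 1), (4, 8, 3), (5, 1, 0), (5, 5, 3), (8, 5, 4)]


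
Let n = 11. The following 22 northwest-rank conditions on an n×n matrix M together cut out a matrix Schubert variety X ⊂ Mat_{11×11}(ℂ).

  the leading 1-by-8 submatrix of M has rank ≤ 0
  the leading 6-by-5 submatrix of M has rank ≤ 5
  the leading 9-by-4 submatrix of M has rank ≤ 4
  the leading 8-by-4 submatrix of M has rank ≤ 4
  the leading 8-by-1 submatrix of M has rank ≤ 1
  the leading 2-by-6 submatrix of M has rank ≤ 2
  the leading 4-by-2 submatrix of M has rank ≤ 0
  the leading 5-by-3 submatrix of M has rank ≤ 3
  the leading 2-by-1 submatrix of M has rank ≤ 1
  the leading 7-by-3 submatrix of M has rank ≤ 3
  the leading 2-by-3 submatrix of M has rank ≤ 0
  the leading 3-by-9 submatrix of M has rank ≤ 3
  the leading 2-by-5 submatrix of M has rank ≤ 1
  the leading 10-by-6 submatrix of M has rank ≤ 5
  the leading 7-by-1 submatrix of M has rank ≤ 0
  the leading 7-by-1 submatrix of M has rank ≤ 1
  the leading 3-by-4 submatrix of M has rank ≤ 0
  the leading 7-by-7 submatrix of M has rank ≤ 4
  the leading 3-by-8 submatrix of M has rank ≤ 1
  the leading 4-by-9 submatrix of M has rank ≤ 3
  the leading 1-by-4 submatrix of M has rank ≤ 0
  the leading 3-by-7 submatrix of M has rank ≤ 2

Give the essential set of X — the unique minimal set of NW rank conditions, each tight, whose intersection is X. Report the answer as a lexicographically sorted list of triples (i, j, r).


The tightest implied rank at each (i,j), from the 22 conditions:

  0 0 0 0 0 0 0 0 1 1 1
  0 0 0 0 1 1 1 1 2 2 2
  0 0 0 0 1 1 1 1 2 3 3
  0 0 1 1 2 2 2 2 3 4 4
  0 1 2 2 3 3 3 3 4 5 5
  0 1 2 3 4 4 4 4 5 6 6
  0 1 2 3 4 4 4 5 6 7 7
  1 2 3 4 5 5 5 6 7 8 8
  1 2 3 4 5 5 6 7 8 9 9
  1 2 3 4 5 5 6 7 8 9 10
  1 2 3 4 5 6 7 8 9 10 11

so w = (9, 5, 10, 3, 2, 4, 8, 1, 7, 11, 6).

D(w) has 28 cells with 7 SE-corners; essential set:

[(1, 8, 0), (3, 4, 0), (3, 8, 1), (4, 2, 0), (7, 1, 0), (7, 7, 4), (10, 6, 5)]


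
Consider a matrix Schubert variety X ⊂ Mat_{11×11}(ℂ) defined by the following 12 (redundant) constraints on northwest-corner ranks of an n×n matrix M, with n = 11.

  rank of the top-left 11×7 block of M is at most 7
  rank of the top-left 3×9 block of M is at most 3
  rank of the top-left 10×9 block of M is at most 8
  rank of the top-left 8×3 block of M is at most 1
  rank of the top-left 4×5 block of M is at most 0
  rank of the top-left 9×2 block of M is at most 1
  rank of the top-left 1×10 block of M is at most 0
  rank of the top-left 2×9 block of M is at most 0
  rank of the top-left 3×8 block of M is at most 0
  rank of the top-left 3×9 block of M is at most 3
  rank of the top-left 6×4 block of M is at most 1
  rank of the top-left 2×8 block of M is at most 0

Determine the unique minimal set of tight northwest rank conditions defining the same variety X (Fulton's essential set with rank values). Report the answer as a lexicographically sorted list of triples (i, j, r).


The tightest implied rank at each (i,j), from the 12 conditions:

  i=1: 0 0 0 0 0 0 0 0 0 0 1
  i=2: 0 0 0 0 0 0 0 0 0 1 2
  i=3: 0 0 0 0 0 0 0 0 1 2 3
  i=4: 0 0 0 0 0 1 1 1 2 3 4
  i=5: 1 1 1 1 1 2 2 2 3 4 5
  i=6: 1 1 1 1 2 3 3 3 4 5 6
  i=7: 1 1 1 2 3 4 4 4 5 6 7
  i=8: 1 1 1 2 3 4 5 5 6 7 8
  i=9: 1 1 2 3 4 5 6 6 7 8 9
  i=10: 1 2 3 4 5 6 7 7 8 9 10
  i=11: 1 2 3 4 5 6 7 8 9 10 11

second differences of R give the permutation w = (11, 10, 9, 6, 1, 5, 4, 7, 3, 2, 8).

ℓ(w)=40; the 7 essential cells (i,j,r):

[(1, 10, 0), (2, 9, 0), (3, 8, 0), (4, 5, 0), (6, 4, 1), (8, 3, 1), (9, 2, 1)]


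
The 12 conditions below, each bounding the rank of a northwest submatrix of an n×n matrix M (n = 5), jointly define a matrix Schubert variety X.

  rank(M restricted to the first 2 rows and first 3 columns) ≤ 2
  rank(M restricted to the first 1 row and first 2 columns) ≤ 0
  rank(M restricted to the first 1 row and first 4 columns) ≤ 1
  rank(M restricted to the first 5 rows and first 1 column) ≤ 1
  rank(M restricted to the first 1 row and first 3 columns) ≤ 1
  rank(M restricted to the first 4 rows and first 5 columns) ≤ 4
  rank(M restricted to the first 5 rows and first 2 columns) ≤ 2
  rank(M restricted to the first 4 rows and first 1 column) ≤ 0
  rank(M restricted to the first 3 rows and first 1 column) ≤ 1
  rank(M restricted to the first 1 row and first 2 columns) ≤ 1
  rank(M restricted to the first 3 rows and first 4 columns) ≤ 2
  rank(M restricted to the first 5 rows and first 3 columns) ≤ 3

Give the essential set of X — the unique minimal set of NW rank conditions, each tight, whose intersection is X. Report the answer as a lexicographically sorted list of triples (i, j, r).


Recovering R(i,j) via the rank-extension bound from the 12 conditions:

  R[1]: 0 0 1 1 1
  R[2]: 0 1 2 2 2
  R[3]: 0 1 2 2 3
  R[4]: 0 1 2 3 4
  R[5]: 1 2 3 4 5

giving w = (3, 2, 5, 4, 1) via Δ²R.

Fulton essential set (3 of the 6 Rothe cells):

[(1, 2, 0), (3, 4, 2), (4, 1, 0)]


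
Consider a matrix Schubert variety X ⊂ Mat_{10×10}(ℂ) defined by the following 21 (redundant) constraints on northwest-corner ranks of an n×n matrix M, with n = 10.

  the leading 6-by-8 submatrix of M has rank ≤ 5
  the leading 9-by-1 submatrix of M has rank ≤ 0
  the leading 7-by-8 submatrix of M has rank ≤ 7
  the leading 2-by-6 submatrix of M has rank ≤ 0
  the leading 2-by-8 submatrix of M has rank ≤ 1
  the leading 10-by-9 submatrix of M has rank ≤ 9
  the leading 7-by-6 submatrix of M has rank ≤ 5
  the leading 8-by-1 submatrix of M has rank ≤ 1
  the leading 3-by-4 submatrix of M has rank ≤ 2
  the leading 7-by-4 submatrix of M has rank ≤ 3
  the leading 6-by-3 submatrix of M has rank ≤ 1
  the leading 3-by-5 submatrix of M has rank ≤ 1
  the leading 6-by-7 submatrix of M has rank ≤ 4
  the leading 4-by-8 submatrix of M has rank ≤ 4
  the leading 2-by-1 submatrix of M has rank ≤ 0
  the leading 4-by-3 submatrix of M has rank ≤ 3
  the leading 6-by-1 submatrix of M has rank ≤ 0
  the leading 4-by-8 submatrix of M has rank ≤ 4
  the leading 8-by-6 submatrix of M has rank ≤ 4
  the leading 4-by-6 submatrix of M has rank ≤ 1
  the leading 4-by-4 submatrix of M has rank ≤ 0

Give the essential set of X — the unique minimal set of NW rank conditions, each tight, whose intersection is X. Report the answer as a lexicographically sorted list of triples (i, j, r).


Reconstructing r_w from the 21 given conditions:

  row 1: 0 | 0 | 0 | 0 | 0 | 0 | 1 | 1 | 1 | 1
  row 2: 0 | 0 | 0 | 0 | 0 | 0 | 1 | 1 | 2 | 2
  row 3: 0 | 0 | 0 | 0 | 1 | 1 | 2 | 2 | 3 | 3
  row 4: 0 | 0 | 0 | 0 | 1 | 1 | 2 | 3 | 4 | 4
  row 5: 0 | 1 | 1 | 1 | 2 | 2 | 3 | 4 | 5 | 5
  row 6: 0 | 1 | 1 | 2 | 3 | 3 | 4 | 5 | 6 | 6
  row 7: 0 | 1 | 2 | 3 | 4 | 4 | 5 | 6 | 7 | 7
  row 8: 0 | 1 | 2 | 3 | 4 | 4 | 5 | 6 | 7 | 8
  row 9: 0 | 1 | 2 | 3 | 4 | 5 | 6 | 7 | 8 | 9
  row 10: 1 | 2 | 3 | 4 | 5 | 6 | 7 | 8 | 9 | 10

hence w(1..10) = (7, 9, 5, 8, 2, 4, 3, 10, 6, 1).

Fulton essential set (7 of the 29 Rothe cells):

[(2, 6, 0), (2, 8, 1), (4, 4, 0), (4, 6, 1), (6, 3, 1), (8, 6, 4), (9, 1, 0)]


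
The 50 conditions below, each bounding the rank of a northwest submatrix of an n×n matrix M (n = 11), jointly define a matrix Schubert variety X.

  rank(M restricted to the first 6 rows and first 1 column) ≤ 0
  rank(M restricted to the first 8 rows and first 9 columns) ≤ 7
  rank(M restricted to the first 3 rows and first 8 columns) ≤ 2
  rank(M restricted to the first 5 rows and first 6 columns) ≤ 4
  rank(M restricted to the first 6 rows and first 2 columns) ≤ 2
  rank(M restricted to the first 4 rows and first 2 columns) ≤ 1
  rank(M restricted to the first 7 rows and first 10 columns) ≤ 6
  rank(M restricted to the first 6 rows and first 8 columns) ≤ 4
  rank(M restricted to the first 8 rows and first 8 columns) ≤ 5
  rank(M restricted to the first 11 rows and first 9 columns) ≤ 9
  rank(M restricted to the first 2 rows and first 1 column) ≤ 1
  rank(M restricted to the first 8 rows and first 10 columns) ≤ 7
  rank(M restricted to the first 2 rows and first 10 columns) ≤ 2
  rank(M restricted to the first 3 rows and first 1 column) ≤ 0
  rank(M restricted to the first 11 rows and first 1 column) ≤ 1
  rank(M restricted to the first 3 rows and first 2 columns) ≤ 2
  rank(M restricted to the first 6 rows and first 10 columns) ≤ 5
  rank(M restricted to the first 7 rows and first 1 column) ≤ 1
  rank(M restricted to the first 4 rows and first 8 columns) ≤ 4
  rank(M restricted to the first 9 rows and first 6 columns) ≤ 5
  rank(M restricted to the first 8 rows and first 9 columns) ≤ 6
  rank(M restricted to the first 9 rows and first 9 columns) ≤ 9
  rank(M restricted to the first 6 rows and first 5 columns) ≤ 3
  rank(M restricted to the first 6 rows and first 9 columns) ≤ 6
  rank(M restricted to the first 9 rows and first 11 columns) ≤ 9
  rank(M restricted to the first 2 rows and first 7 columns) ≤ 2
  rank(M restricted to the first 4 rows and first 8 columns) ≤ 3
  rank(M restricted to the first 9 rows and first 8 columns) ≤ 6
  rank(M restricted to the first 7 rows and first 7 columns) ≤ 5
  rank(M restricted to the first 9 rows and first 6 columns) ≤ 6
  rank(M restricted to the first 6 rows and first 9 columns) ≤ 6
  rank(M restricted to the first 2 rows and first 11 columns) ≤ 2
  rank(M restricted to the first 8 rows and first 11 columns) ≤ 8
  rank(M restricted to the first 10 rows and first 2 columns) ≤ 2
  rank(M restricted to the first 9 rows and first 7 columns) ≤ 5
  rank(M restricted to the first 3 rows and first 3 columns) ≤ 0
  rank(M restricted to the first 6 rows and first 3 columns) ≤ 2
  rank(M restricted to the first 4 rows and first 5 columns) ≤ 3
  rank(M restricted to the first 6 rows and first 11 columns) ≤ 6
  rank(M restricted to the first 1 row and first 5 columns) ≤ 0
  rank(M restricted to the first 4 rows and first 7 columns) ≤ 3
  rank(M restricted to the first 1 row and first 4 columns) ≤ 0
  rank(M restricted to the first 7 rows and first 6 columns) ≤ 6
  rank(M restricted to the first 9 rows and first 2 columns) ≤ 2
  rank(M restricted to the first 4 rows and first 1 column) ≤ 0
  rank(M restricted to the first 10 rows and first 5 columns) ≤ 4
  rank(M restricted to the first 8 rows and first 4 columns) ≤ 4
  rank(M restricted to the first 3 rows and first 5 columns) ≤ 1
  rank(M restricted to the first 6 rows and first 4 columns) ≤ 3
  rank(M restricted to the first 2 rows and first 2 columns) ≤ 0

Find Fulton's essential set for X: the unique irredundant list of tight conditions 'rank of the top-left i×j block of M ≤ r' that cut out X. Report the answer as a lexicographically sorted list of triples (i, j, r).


Rank table r_w(11×11) implied by the 50 constraints:

  0 | 0 | 0 | 0 | 0 | 1 | 1 | 1 | 1 | 1 | 1
  0 | 0 | 0 | 1 | 1 | 2 | 2 | 2 | 2 | 2 | 2
  0 | 0 | 0 | 1 | 1 | 2 | 2 | 2 | 3 | 3 | 3
  0 | 1 | 1 | 2 | 2 | 3 | 3 | 3 | 4 | 4 | 4
  0 | 1 | 2 | 3 | 3 | 4 | 4 | 4 | 5 | 5 | 5
  0 | 1 | 2 | 3 | 3 | 4 | 4 | 4 | 5 | 5 | 6
  1 | 2 | 3 | 4 | 4 | 5 | 5 | 5 | 6 | 6 | 7
  1 | 2 | 3 | 4 | 4 | 5 | 5 | 5 | 6 | 7 | 8
  1 | 2 | 3 | 4 | 4 | 5 | 5 | 6 | 7 | 8 | 9
  1 | 2 | 3 | 4 | 4 | 5 | 6 | 7 | 8 | 9 | 10
  1 | 2 | 3 | 4 | 5 | 6 | 7 | 8 | 9 | 10 | 11

the unique w with this rank table is (6, 4, 9, 2, 3, 11, 1, 10, 8, 7, 5).

Rothe diagram D(w) (27 cells), 11 SE-corners (essential conditions):

[(1, 5, 0), (3, 3, 0), (3, 5, 1), (3, 8, 2), (6, 1, 0), (6, 5, 3), (6, 8, 4), (6, 10, 5), (8, 8, 5), (9, 7, 5), (10, 5, 4)]


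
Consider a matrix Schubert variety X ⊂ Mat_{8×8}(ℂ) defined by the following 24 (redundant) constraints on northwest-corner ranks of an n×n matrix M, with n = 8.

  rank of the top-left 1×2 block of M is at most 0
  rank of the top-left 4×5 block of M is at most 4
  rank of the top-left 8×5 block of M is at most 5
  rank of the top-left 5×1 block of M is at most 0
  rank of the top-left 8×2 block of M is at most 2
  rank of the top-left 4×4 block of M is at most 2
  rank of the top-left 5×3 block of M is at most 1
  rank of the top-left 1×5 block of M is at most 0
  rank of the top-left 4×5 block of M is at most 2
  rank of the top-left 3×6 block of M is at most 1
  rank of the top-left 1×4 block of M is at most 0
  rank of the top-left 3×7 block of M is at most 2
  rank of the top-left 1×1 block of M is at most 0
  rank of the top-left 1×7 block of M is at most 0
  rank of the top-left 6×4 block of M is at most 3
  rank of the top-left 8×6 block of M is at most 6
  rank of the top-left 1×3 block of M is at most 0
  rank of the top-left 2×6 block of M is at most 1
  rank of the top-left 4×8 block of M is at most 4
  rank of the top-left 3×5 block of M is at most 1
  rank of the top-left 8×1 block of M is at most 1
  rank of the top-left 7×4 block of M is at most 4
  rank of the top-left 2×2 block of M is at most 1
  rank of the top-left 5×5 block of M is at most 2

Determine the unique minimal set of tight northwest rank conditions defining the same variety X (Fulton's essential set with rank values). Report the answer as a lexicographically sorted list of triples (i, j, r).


Propagating the 24 rank bounds to every northwest block:

  0 | 0 | 0 | 0 | 0 | 0 | 0 | 1
  0 | 1 | 1 | 1 | 1 | 1 | 1 | 2
  0 | 1 | 1 | 1 | 1 | 1 | 2 | 3
  0 | 1 | 1 | 2 | 2 | 2 | 3 | 4
  0 | 1 | 1 | 2 | 2 | 3 | 4 | 5
  1 | 2 | 2 | 3 | 3 | 4 | 5 | 6
  1 | 2 | 3 | 4 | 4 | 5 | 6 | 7
  1 | 2 | 3 | 4 | 5 | 6 | 7 | 8

reading off 1-entries of Δ²R: w = (8, 2, 7, 4, 6, 1, 3, 5).

D(w) has 18 cells with 5 SE-corners; essential set:

[(1, 7, 0), (3, 6, 1), (5, 1, 0), (5, 3, 1), (5, 5, 2)]


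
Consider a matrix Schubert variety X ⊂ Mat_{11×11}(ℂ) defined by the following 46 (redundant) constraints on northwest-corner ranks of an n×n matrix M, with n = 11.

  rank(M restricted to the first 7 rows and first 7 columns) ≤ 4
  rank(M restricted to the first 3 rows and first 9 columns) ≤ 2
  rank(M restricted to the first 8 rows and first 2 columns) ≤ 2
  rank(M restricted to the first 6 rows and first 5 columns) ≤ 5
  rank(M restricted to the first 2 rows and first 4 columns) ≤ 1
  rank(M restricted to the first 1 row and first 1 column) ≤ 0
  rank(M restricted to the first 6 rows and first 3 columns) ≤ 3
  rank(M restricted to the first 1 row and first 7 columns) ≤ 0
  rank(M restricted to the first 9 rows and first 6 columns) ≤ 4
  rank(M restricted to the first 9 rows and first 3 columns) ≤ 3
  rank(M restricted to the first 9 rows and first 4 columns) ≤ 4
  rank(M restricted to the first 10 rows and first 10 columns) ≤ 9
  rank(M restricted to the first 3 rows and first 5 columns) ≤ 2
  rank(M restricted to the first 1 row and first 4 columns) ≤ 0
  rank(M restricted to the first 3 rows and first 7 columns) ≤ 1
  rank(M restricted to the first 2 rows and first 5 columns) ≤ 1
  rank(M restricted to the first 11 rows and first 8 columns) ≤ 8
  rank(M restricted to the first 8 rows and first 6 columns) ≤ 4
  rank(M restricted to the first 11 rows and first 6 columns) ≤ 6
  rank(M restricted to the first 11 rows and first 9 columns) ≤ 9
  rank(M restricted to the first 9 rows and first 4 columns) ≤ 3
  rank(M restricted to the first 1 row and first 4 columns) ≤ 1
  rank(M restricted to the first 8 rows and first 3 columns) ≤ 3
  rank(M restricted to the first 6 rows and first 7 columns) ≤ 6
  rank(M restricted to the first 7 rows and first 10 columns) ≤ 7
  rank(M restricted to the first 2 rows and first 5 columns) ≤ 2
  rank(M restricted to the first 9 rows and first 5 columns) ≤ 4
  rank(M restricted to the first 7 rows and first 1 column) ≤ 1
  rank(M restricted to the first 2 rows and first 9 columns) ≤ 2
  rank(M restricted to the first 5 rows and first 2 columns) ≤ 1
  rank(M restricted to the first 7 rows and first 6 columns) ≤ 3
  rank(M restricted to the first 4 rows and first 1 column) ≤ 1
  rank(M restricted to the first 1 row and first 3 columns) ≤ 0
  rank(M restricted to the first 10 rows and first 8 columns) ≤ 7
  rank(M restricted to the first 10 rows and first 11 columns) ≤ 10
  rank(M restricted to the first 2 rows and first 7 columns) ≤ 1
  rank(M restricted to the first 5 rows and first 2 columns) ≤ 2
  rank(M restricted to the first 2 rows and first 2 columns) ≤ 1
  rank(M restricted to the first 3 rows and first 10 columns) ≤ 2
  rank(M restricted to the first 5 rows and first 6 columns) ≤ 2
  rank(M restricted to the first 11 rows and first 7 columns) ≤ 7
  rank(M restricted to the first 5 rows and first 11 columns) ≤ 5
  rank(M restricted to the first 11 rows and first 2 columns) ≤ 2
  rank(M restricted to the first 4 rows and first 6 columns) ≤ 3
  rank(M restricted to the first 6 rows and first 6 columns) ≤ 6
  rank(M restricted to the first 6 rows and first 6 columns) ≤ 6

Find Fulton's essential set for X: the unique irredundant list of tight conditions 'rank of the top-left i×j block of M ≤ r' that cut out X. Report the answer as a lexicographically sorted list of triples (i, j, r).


Recovering R(i,j) via the rank-extension bound from the 46 conditions:

  row 1: 0  0  0  0  0  0  0  1  1  1  1
  row 2: 1  1  1  1  1  1  1  2  2  2  2
  row 3: 1  1  1  1  1  1  1  2  2  2  3
  row 4: 1  1  2  2  2  2  2  3  3  3  4
  row 5: 1  1  2  2  2  2  3  4  4  4  5
  row 6: 1  2  3  3  3  3  4  5  5  5  6
  row 7: 1  2  3  3  3  3  4  5  6  6  7
  row 8: 1  2  3  3  4  4  5  6  7  7  8
  row 9: 1  2  3  3  4  4  5  6  7  8  9
  row 10: 1  2  3  4  5  5  6  7  8  9  10
  row 11: 1  2  3  4  5  6  7  8  9  10  11

so w = (8, 1, 11, 3, 7, 2, 9, 5, 10, 4, 6).

Rothe diagram D(w) (26 cells), 8 SE-corners (essential conditions):

[(1, 7, 0), (3, 7, 1), (3, 10, 2), (5, 2, 1), (5, 6, 2), (7, 6, 3), (9, 4, 3), (9, 6, 4)]
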